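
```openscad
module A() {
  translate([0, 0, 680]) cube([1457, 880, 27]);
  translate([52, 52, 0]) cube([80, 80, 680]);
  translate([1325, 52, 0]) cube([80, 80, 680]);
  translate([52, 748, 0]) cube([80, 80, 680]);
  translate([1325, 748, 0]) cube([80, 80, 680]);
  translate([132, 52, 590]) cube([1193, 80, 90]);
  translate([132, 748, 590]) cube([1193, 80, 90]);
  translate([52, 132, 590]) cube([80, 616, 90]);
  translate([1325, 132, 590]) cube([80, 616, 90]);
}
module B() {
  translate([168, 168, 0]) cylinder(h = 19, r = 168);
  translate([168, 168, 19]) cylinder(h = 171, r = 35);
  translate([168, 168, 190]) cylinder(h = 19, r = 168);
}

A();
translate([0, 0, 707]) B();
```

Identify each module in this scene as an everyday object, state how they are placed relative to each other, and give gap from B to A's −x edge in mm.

The spool's min-x is at 0; the table's min-x is 0; gap = 0 mm.

A is a table. B is a spool. The spool is on top of the table. The gap from the spool to the table's −x edge is 0 mm.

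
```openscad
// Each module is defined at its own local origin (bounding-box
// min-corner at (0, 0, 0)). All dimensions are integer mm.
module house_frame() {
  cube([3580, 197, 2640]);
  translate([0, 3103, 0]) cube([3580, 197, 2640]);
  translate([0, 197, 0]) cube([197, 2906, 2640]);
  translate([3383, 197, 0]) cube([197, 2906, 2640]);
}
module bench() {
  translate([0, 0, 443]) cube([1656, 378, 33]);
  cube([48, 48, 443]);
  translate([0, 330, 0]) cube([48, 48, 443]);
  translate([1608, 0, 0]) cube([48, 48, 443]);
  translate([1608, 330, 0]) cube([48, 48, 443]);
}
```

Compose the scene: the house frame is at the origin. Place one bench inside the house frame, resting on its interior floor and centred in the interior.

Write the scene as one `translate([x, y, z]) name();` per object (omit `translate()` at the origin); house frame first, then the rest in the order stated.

house_frame();
translate([962, 1461, 0]) bench();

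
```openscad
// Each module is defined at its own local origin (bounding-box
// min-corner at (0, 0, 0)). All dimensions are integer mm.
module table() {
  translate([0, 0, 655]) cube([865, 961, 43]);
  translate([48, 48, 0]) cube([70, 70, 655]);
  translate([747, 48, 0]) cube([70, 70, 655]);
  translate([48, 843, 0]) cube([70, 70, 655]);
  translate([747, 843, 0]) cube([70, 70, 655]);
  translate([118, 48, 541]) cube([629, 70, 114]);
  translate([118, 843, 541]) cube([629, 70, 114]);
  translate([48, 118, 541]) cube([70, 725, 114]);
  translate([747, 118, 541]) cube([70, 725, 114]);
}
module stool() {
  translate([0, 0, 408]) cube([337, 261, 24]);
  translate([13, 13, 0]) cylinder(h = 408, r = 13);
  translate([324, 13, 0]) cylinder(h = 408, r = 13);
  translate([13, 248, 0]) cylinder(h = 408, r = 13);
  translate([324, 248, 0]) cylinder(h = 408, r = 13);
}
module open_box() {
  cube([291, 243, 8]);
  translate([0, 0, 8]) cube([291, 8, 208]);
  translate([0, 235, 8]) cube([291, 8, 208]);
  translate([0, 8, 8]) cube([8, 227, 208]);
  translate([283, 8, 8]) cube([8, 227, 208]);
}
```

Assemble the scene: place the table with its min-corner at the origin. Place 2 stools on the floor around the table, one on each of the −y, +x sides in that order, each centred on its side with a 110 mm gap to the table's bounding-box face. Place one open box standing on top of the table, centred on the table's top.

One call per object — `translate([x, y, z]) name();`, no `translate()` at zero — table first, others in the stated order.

table();
translate([264, -371, 0]) stool();
translate([975, 350, 0]) stool();
translate([287, 359, 698]) open_box();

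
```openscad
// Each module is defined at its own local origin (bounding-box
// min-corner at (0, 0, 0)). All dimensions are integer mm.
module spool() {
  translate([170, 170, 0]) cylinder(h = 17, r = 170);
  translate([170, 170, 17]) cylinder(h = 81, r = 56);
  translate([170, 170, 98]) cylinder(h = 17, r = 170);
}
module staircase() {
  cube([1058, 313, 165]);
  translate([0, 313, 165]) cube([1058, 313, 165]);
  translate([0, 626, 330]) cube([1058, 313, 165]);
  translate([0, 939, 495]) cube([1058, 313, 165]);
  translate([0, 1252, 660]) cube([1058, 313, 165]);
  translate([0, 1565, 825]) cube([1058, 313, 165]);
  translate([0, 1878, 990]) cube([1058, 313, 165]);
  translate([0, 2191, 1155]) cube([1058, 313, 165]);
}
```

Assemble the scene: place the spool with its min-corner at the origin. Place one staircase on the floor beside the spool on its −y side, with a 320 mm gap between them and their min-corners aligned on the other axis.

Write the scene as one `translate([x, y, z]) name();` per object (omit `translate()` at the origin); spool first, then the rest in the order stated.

spool();
translate([0, -2824, 0]) staircase();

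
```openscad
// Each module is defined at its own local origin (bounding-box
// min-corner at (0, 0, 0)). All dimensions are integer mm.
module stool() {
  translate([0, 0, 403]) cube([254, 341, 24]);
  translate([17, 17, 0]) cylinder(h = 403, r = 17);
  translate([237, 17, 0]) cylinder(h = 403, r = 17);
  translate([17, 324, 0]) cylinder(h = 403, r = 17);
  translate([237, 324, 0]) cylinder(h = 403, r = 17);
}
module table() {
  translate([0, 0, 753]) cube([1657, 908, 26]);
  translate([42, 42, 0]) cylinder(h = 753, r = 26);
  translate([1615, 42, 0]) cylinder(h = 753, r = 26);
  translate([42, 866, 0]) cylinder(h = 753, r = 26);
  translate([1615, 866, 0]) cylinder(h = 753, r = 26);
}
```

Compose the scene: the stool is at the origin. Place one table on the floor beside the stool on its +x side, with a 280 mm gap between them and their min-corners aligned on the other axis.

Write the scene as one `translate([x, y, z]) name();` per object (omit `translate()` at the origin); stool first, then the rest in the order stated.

stool();
translate([534, 0, 0]) table();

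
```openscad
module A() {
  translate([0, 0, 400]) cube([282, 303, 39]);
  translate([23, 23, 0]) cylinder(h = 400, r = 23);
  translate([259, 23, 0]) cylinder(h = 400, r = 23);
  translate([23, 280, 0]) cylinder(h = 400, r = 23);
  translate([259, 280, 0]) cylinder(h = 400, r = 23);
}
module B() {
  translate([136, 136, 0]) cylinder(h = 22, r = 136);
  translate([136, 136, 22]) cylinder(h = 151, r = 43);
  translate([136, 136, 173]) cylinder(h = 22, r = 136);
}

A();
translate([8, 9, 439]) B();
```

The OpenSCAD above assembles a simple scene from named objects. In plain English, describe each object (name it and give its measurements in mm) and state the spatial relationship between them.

A is a four-legged stool. The seat is 282×303 mm, 39 mm thick, top at z = 439 mm. It stands on four round legs, each 46 mm in diameter, from z = 0 to the seat underside, each leg's axis is inset half a diameter from the nearest pair of seat edges (so the leg's bounding box is flush with the corner).

B is a spool: two coaxial disc flanges of radius 136 mm and thickness 22 mm, joined by a core cylinder of radius 43 mm and height 151 mm. The lower flange rests on z = 0 and the three cylinders share a vertical axis.

The spool is on top of the stool.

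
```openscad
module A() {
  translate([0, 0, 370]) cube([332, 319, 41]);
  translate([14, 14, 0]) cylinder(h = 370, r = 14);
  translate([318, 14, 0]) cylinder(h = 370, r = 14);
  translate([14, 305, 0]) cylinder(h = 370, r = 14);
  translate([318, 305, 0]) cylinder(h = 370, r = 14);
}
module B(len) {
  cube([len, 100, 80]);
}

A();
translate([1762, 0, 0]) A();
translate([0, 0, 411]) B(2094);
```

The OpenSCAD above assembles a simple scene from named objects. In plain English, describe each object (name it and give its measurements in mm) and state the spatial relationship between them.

A is a simple wooden stool: a rectangular seat 332 mm (x) by 319 mm (y), 41 mm thick, top face at z = 411 mm, on four round legs, each 28 mm in diameter. The legs rest on z = 0, each leg's axis is inset half a diameter from the nearest pair of seat edges (so the leg's bounding box is flush with the corner).

B is a rectangular beam 2094 mm long (x), 100 mm deep (y), 80 mm thick (z).

The beam spans the tops of two stools placed 1430 mm apart, resting at z = 411 mm.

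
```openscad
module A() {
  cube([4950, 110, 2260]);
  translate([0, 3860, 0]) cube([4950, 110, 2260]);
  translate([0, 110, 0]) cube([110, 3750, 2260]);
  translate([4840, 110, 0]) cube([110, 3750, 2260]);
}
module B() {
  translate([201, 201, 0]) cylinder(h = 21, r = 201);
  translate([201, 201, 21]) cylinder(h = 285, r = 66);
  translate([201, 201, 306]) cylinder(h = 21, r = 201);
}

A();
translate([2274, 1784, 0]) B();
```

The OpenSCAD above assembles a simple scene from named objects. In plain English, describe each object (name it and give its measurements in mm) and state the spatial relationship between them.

A is a box-shaped house frame (walls only): outside footprint 4950×3970 mm, wall height 2260 mm, wall thickness 110 mm. The two y-facing walls run the full x-width; the two x-facing walls fit between the inner faces of the y-facing walls.

B is a spool: two coaxial disc flanges of radius 201 mm and thickness 21 mm, joined by a core cylinder of radius 66 mm and height 285 mm. The lower flange rests on z = 0 and the three cylinders share a vertical axis.

The spool sits inside the house frame, centred.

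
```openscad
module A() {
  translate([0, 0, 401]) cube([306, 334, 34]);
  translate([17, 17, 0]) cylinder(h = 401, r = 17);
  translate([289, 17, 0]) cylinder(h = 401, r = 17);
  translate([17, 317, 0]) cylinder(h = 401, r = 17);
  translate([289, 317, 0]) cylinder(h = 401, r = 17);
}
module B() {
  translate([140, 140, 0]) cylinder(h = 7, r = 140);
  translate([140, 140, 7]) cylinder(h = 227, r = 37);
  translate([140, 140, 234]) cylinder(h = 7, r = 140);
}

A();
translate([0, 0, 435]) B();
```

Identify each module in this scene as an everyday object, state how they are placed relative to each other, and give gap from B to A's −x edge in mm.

A is a stool. B is a spool. The spool is on top of the stool. The gap from the spool to the stool's −x edge is 0 mm.

The spool's min-x is at 0; the stool's min-x is 0; gap = 0 mm.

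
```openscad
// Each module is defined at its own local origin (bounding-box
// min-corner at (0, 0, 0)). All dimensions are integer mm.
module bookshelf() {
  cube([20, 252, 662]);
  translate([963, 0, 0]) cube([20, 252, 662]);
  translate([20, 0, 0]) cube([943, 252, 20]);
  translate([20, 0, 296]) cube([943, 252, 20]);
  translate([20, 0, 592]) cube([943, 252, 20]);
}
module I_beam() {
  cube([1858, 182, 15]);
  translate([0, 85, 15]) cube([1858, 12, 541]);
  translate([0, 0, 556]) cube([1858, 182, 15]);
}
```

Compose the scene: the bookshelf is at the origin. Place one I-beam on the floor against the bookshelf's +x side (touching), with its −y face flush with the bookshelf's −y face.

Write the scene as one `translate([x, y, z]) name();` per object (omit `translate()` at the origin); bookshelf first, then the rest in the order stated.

bookshelf();
translate([983, 0, 0]) I_beam();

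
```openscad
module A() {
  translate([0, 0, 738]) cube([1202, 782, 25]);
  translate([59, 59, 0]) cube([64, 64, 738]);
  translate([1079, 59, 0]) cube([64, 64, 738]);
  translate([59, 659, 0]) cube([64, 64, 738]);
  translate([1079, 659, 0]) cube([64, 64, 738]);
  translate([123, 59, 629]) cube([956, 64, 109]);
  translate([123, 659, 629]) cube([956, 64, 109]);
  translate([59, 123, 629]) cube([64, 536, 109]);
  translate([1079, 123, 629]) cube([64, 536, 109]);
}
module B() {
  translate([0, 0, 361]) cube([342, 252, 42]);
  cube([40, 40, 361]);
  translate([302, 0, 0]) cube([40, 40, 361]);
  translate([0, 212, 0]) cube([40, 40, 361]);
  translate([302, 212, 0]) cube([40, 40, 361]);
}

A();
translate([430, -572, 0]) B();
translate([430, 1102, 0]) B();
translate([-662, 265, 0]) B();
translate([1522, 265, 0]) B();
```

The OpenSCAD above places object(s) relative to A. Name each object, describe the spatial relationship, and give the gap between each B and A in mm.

A is a table. B is a stool. Four stools sit around the table at the −y, +y, −x, +x sides. The gap between each stool and the table is 320 mm.

Each stool's nearest face is 320 mm from the table's bounding box.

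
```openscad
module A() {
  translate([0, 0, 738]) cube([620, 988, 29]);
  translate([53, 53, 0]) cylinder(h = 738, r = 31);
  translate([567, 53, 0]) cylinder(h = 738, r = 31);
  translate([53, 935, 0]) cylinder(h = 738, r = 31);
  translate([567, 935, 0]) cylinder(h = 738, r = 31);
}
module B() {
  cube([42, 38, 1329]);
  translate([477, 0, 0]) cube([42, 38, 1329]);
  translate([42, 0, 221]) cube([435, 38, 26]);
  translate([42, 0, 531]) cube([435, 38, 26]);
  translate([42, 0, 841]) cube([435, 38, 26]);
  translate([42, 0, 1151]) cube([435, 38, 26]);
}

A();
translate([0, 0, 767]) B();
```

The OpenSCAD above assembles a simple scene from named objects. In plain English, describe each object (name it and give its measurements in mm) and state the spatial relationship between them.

A is a table with a 620×988 mm rectangular top, 29 mm thick, top surface at z = 767 mm, supported by four round legs of 62 mm diameter, each leg's bounding box inset 22 mm from the nearest pair of top edges, running from the floor.

B is a wooden ladder with two side rails of 42×38 mm section and 1329 mm height, set 519 mm apart overall. Between them run 4 rectangular rungs (38 mm deep, 26 mm thick), front faces flush with the rails' −y face. The bottom of the first rung is 221 mm above the floor and each subsequent rung is 310 mm higher than the one below.

The ladder is on top of the table.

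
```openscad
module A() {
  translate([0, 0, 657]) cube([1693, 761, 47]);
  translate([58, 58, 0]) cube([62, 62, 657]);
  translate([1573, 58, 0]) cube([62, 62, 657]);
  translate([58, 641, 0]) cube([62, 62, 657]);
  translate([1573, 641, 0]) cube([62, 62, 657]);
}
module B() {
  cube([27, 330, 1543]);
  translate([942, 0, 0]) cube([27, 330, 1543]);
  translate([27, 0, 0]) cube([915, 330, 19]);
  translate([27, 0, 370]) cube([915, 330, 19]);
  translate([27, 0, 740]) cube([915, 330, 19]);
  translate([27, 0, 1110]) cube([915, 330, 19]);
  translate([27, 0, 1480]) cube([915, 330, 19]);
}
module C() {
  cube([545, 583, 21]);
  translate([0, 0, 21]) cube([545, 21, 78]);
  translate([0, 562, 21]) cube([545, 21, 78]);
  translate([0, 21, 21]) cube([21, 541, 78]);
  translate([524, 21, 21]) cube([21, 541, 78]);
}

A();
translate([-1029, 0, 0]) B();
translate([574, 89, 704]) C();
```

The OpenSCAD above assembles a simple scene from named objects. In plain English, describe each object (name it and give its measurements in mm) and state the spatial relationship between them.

A is a table with a 1693×761 mm rectangular top, 47 mm thick, top surface at z = 704 mm, supported by four 62×62 mm square legs, each inset 58 mm from the nearest pair of top edges, running from the floor.

B is an open bookshelf. Two side panels, each 27 mm thick, 330 mm deep and 1543 mm tall, stand 969 mm apart (outside-to-outside). Between them sit 5 shelves, each 19 mm thick and 330 mm deep, spanning the full gap between the sides. The bottom shelf rests on the floor (its underside at z = 0) and the clear gap between one shelf's top and the next shelf's underside is 351 mm.

C is an open storage box with external size 545×583×99 mm and wall thickness 21 mm (the base is also 21 mm thick). The base covers the whole footprint; the four walls stand on the base, with the y-facing walls full-width and the x-facing walls fitting between their inner faces.

The bookshelf is on the floor beside the table on its −x side. The open box is on top of the table, centred.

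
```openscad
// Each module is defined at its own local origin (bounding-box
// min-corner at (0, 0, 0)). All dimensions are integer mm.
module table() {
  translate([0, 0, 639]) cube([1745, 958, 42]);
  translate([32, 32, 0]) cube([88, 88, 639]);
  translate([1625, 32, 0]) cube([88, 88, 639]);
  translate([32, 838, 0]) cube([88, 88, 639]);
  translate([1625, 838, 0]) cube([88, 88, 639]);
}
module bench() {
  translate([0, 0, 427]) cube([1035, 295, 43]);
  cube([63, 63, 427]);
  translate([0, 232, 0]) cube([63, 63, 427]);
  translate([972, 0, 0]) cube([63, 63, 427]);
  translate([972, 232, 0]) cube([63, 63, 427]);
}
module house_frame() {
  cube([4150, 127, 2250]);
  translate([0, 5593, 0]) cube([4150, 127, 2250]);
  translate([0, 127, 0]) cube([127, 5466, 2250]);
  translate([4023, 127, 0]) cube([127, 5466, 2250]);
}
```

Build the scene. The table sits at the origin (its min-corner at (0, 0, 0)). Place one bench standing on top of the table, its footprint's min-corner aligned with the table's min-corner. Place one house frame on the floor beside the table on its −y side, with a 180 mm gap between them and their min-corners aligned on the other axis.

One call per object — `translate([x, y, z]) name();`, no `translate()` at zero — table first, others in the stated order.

table();
translate([0, 0, 681]) bench();
translate([0, -5900, 0]) house_frame();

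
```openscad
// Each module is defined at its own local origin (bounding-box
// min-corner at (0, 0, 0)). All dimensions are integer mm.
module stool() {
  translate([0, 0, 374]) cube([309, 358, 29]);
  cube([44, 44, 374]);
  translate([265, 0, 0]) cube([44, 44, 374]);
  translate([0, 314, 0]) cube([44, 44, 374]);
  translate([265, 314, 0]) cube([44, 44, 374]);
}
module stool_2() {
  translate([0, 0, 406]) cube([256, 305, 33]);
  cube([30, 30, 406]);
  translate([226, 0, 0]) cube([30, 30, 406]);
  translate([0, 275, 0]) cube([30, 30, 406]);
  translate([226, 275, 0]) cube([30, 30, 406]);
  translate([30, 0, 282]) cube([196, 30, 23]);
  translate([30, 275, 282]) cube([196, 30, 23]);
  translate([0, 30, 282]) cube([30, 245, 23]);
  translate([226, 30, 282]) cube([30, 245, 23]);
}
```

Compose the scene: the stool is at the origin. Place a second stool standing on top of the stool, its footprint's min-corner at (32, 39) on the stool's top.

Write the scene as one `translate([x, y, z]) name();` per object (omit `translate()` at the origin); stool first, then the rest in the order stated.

stool();
translate([32, 39, 403]) stool_2();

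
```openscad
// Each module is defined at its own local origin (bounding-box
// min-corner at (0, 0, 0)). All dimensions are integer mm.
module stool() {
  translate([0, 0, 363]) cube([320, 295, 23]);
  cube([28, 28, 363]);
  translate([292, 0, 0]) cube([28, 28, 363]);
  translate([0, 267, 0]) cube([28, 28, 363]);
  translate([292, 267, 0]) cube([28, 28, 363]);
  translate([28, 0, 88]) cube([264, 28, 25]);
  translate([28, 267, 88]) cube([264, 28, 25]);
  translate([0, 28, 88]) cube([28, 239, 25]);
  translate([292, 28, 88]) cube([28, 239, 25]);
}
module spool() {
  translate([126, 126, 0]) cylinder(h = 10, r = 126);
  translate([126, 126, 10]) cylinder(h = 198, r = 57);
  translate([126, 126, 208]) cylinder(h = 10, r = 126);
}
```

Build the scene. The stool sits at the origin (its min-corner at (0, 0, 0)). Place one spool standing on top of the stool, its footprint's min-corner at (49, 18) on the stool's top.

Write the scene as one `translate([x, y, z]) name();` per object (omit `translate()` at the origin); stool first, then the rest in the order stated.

stool();
translate([49, 18, 386]) spool();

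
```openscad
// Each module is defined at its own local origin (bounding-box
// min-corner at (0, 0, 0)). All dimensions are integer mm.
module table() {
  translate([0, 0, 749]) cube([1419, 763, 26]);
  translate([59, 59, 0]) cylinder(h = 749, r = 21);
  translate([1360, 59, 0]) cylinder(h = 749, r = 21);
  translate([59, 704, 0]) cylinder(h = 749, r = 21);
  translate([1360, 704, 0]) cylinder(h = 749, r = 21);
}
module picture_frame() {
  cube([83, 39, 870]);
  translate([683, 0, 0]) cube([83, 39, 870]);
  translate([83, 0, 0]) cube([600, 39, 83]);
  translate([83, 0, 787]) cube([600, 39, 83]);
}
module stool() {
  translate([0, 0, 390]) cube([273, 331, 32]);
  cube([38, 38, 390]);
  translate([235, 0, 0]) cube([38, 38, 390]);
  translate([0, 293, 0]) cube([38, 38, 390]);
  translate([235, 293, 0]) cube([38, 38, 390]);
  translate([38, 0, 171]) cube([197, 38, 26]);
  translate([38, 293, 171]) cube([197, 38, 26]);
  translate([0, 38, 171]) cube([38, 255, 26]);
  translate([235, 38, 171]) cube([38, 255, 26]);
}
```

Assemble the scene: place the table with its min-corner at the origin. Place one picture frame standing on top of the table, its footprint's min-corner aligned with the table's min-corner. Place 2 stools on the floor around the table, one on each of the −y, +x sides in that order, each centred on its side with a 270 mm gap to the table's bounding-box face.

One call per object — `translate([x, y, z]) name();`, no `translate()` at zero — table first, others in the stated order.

table();
translate([0, 0, 775]) picture_frame();
translate([573, -601, 0]) stool();
translate([1689, 216, 0]) stool();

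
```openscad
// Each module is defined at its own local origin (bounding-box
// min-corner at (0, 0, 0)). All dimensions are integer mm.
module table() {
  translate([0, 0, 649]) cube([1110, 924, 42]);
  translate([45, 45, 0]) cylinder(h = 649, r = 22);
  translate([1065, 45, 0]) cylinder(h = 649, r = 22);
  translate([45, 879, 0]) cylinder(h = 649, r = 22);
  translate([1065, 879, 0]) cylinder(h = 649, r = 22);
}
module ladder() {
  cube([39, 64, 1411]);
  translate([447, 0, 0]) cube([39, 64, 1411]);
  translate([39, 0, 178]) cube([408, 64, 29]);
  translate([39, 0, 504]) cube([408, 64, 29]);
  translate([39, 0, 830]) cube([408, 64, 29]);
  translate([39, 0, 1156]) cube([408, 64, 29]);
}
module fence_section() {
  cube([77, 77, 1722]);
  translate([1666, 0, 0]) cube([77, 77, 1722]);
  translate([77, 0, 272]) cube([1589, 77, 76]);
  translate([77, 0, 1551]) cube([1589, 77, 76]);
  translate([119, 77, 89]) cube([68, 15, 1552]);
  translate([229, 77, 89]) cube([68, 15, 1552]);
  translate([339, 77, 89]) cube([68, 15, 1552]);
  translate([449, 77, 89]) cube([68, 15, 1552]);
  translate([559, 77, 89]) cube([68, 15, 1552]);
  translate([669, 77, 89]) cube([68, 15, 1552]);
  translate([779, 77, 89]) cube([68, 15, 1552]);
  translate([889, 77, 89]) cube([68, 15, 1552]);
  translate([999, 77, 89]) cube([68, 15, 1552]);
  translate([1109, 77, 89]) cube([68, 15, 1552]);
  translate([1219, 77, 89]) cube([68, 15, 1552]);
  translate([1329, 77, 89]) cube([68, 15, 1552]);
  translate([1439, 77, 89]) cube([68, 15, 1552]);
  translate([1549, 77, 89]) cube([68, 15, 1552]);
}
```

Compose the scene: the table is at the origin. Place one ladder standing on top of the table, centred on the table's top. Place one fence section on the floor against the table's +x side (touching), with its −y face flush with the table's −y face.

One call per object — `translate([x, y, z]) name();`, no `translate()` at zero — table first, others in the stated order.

table();
translate([312, 430, 691]) ladder();
translate([1110, 0, 0]) fence_section();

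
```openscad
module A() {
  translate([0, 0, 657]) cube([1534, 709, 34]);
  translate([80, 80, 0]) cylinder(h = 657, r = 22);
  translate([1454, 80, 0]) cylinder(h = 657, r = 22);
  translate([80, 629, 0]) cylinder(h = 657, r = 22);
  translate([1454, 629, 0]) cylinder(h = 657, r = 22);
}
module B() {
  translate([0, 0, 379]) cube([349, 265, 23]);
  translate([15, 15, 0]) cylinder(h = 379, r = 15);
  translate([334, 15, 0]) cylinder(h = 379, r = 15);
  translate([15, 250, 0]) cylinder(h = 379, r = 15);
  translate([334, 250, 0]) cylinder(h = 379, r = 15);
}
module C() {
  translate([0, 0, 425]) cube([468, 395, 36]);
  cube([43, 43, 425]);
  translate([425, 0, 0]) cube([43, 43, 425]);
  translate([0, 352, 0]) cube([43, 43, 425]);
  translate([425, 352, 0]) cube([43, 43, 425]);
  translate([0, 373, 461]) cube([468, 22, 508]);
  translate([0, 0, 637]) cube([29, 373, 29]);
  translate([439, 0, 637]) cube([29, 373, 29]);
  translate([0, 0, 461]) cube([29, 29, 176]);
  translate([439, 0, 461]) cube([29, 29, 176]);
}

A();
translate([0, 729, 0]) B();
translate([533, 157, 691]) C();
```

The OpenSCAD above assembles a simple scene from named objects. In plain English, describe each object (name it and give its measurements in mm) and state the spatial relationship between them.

A is a table: top 1534 mm (x) × 709 mm (y), 34 mm thick, upper face at z = 691 mm, on four round legs of 44 mm diameter, each leg's bounding box inset 58 mm from the nearest pair of top edges, running from z = 0 to the bottom of the top.

B is a four-legged stool. The seat is 349×265 mm, 23 mm thick, top at z = 402 mm. It stands on four round legs, each 30 mm in diameter, from z = 0 to the seat underside, each leg's axis is inset half a diameter from the nearest pair of seat edges (so the leg's bounding box is flush with the corner).

C is a chair. The seat is a 468×395×36 mm slab with its top at z = 461 mm, on four 43×43 mm corner legs (flush with the seat edges, standing on z = 0). A flat backrest 22 mm thick, 508 mm tall, spans the full seat width and rises from the seat top along its +y edge, rear face flush with the rear of the seat. Two armrests of 29×29 mm section run along each side from the seat's front edge to the front of the backrest, top faces 205 mm above the seat top and outer faces flush with the seat's x-edges; a 29×29 mm post under the front of each armrest stands on the seat at the front corner.

The stool is on the floor beside the table on its +y side. The chair is on top of the table, centred.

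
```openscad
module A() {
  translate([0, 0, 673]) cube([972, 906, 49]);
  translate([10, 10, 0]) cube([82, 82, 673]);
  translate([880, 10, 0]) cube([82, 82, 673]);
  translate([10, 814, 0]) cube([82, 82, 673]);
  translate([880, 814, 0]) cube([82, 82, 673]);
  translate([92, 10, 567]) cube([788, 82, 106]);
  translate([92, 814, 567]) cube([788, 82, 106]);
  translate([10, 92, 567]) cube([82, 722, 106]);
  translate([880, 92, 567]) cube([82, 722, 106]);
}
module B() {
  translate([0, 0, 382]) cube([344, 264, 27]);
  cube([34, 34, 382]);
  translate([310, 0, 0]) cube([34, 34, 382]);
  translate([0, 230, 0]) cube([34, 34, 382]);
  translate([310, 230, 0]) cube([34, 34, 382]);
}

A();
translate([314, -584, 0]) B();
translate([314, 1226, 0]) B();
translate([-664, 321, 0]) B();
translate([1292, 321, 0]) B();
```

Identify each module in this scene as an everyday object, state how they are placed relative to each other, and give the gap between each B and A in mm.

A is a table. B is a stool. Four stools sit around the table at the −y, +y, −x, +x sides. The gap between each stool and the table is 320 mm.

Each stool's nearest face is 320 mm from the table's bounding box.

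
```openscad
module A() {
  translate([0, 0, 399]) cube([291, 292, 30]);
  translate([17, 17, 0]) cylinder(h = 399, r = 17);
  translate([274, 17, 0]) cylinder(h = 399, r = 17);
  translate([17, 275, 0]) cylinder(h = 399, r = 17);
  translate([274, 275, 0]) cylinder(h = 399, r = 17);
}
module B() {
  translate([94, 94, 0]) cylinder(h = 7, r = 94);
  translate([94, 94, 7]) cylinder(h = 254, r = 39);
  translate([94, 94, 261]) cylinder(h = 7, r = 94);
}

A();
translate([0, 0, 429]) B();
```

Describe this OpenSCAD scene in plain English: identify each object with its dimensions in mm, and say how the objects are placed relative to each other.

A is a four-legged stool. The seat is 291×292 mm, 30 mm thick, top at z = 429 mm. It stands on four round legs, each 34 mm in diameter, from z = 0 to the seat underside, each leg's axis is inset half a diameter from the nearest pair of seat edges (so the leg's bounding box is flush with the corner).

B is a spool: two coaxial disc flanges of radius 94 mm and thickness 7 mm, joined by a core cylinder of radius 39 mm and height 254 mm. The lower flange rests on z = 0 and the three cylinders share a vertical axis.

The spool is on top of the stool.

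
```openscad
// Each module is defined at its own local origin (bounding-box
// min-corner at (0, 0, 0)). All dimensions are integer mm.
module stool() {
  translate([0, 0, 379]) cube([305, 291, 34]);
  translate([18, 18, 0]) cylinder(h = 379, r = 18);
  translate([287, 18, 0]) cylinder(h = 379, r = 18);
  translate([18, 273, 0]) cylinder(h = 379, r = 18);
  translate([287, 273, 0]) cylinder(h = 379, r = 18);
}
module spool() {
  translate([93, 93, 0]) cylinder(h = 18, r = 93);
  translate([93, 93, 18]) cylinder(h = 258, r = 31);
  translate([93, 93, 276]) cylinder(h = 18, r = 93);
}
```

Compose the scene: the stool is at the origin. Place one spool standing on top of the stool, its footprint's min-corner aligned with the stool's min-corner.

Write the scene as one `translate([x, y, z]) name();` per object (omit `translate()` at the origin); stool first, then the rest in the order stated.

stool();
translate([0, 0, 413]) spool();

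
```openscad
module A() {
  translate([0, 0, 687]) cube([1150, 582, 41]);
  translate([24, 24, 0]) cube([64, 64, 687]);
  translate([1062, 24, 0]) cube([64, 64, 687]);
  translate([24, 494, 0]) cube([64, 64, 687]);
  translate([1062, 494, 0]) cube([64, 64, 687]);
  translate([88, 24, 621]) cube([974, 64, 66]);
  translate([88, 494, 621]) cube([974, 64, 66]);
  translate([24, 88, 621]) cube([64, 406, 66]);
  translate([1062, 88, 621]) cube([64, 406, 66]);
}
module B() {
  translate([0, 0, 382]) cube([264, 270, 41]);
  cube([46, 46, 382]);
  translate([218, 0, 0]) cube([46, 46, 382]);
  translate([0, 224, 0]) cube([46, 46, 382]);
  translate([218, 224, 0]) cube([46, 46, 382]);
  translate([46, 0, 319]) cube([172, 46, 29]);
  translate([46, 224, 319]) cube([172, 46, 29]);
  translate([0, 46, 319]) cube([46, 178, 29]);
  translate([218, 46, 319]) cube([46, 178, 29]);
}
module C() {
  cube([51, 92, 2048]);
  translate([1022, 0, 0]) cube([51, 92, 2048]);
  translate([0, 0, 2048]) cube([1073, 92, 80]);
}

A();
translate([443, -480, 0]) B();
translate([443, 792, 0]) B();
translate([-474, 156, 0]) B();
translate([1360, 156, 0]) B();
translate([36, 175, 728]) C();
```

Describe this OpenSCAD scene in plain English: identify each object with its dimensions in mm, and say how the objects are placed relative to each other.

A is a table: top 1150 mm (x) × 582 mm (y), 41 mm thick, upper face at z = 728 mm, on four 64×64 mm square legs, each inset 24 mm from the nearest pair of top edges, running from z = 0 to the bottom of the top. Four apron rails, 64 mm thick and 66 mm tall, run between adjacent legs with their top edges flush with the underside of the top and their outer faces flush with the legs' outer faces.

B is a four-legged stool. The seat is 264×270 mm, 41 mm thick, top at z = 423 mm. It stands on four square legs, each 46×46 mm in cross-section, from z = 0 to the seat underside, each flush with a corner of the seat. Four stretchers, 46 mm wide and 29 mm tall, connect adjacent legs with their undersides at z = 319 mm, each running between the inner faces of the legs it joins and aligned with the legs' outer faces on the other axis.

C is a rectangular door frame: two vertical jambs of 51×92 mm section, 2048 mm tall, with a clear opening 971 mm wide between their inner faces. A header 80 mm tall and 92 mm deep lies on top of the jambs and spans the full outside width.

Four stools sit around the table at the −y, +y, −x, +x sides. The door frame is on top of the table.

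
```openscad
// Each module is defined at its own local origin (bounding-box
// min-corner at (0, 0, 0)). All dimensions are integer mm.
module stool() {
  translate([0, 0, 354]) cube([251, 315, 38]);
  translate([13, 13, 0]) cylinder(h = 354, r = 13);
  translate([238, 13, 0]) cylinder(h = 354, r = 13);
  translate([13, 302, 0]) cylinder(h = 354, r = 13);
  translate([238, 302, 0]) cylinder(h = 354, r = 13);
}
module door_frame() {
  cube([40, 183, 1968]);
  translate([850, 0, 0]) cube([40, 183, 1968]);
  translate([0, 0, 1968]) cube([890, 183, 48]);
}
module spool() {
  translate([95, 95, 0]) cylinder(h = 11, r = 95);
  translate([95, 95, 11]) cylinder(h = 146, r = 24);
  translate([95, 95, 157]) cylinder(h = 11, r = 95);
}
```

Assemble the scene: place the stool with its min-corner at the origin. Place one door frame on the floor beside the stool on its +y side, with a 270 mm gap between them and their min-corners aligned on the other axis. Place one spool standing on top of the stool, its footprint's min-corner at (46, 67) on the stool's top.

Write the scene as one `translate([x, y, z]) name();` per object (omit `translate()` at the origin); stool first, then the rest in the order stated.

stool();
translate([0, 585, 0]) door_frame();
translate([46, 67, 392]) spool();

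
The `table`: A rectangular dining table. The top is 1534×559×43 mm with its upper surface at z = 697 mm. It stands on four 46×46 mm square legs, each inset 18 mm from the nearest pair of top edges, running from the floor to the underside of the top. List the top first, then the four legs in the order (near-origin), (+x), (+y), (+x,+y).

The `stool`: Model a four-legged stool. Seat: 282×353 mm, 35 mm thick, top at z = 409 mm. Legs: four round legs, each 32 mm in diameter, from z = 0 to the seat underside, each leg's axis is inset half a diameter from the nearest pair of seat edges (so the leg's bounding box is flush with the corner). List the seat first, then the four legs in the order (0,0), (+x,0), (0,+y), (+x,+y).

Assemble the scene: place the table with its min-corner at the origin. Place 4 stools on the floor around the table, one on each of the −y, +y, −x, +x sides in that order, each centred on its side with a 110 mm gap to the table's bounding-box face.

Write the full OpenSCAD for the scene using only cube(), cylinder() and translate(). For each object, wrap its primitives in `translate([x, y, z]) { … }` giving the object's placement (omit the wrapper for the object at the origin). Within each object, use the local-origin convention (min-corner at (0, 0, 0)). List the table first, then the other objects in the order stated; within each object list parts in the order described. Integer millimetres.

translate([0, 0, 654]) cube([1534, 559, 43]);
translate([18, 18, 0]) cube([46, 46, 654]);
translate([1470, 18, 0]) cube([46, 46, 654]);
translate([18, 495, 0]) cube([46, 46, 654]);
translate([1470, 495, 0]) cube([46, 46, 654]);
translate([626, -463, 0]) {
  translate([0, 0, 374]) cube([282, 353, 35]);
  translate([16, 16, 0]) cylinder(h = 374, r = 16);
  translate([266, 16, 0]) cylinder(h = 374, r = 16);
  translate([16, 337, 0]) cylinder(h = 374, r = 16);
  translate([266, 337, 0]) cylinder(h = 374, r = 16);
}
translate([626, 669, 0]) {
  translate([0, 0, 374]) cube([282, 353, 35]);
  translate([16, 16, 0]) cylinder(h = 374, r = 16);
  translate([266, 16, 0]) cylinder(h = 374, r = 16);
  translate([16, 337, 0]) cylinder(h = 374, r = 16);
  translate([266, 337, 0]) cylinder(h = 374, r = 16);
}
translate([-392, 103, 0]) {
  translate([0, 0, 374]) cube([282, 353, 35]);
  translate([16, 16, 0]) cylinder(h = 374, r = 16);
  translate([266, 16, 0]) cylinder(h = 374, r = 16);
  translate([16, 337, 0]) cylinder(h = 374, r = 16);
  translate([266, 337, 0]) cylinder(h = 374, r = 16);
}
translate([1644, 103, 0]) {
  translate([0, 0, 374]) cube([282, 353, 35]);
  translate([16, 16, 0]) cylinder(h = 374, r = 16);
  translate([266, 16, 0]) cylinder(h = 374, r = 16);
  translate([16, 337, 0]) cylinder(h = 374, r = 16);
  translate([266, 337, 0]) cylinder(h = 374, r = 16);
}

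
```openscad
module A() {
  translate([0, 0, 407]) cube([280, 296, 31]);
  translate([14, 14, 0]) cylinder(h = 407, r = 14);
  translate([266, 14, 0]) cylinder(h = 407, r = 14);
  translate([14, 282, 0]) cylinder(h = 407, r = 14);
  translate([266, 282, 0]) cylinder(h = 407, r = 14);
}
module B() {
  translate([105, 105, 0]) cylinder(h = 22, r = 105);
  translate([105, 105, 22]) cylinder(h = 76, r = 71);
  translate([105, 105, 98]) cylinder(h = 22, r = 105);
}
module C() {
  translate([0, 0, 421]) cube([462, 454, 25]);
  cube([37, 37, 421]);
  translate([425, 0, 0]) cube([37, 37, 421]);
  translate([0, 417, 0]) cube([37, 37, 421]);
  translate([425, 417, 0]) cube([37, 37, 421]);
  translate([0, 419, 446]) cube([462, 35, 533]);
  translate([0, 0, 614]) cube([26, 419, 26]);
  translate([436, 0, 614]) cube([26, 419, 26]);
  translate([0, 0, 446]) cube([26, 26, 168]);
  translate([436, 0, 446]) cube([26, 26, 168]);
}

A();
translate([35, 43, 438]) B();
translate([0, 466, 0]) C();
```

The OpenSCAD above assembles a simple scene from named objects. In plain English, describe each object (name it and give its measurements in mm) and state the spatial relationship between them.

A is a four-legged stool. The seat is 280×296 mm, 31 mm thick, top at z = 438 mm. It stands on four round legs, each 28 mm in diameter, from z = 0 to the seat underside, each leg's axis is inset half a diameter from the nearest pair of seat edges (so the leg's bounding box is flush with the corner).

B is a spool: two coaxial disc flanges of radius 105 mm and thickness 22 mm, joined by a core cylinder of radius 71 mm and height 76 mm. The lower flange rests on z = 0 and the three cylinders share a vertical axis.

C is a chair. The seat is a 462×454×25 mm slab with its top at z = 446 mm, on four 37×37 mm corner legs (flush with the seat edges, standing on z = 0). A flat backrest 35 mm thick, 533 mm tall, spans the full seat width and rises from the seat top along its +y edge, rear face flush with the rear of the seat. Two armrests of 26×26 mm section run along each side from the seat's front edge to the front of the backrest, top faces 194 mm above the seat top and outer faces flush with the seat's x-edges; a 26×26 mm post under the front of each armrest stands on the seat at the front corner.

The spool is on top of the stool, centred. The chair is on the floor beside the stool on its +y side.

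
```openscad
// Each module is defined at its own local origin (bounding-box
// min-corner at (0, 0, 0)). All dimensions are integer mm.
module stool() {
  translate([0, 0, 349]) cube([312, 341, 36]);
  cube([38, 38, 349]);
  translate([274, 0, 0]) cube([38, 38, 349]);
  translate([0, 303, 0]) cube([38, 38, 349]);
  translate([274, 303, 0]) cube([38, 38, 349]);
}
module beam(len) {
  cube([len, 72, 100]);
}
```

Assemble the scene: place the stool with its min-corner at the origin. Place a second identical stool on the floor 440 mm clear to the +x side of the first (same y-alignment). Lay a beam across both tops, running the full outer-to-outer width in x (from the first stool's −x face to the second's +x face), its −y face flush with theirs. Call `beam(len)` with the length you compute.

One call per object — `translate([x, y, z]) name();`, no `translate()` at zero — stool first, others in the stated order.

stool();
translate([752, 0, 0]) stool();
translate([0, 0, 385]) beam(1064);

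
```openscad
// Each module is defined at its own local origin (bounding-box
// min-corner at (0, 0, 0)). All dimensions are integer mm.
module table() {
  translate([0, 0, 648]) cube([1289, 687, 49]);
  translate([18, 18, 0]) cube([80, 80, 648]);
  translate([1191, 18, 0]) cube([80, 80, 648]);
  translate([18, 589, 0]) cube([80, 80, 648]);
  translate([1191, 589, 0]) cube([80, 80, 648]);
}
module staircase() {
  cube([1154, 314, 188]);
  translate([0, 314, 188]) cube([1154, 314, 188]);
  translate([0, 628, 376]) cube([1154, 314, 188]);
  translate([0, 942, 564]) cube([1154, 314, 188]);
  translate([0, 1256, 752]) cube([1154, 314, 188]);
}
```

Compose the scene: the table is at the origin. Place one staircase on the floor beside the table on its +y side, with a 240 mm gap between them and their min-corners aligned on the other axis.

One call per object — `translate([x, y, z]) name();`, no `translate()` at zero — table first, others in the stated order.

table();
translate([0, 927, 0]) staircase();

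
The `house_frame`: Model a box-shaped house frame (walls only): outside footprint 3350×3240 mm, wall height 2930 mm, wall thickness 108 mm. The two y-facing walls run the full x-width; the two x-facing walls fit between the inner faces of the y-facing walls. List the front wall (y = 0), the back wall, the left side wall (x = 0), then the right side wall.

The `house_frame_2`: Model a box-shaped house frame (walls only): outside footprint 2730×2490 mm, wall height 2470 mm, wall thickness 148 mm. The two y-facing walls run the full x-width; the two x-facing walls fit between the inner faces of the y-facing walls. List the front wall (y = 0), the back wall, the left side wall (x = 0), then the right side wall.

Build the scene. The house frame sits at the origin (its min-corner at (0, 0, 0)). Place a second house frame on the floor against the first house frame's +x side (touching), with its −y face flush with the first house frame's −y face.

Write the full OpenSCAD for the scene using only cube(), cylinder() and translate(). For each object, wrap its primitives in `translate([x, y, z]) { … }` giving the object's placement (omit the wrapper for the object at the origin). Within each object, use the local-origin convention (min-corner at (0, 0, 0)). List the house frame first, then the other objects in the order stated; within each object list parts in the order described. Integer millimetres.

cube([3350, 108, 2930]);
translate([0, 3132, 0]) cube([3350, 108, 2930]);
translate([0, 108, 0]) cube([108, 3024, 2930]);
translate([3242, 108, 0]) cube([108, 3024, 2930]);
translate([3350, 0, 0]) {
  cube([2730, 148, 2470]);
  translate([0, 2342, 0]) cube([2730, 148, 2470]);
  translate([0, 148, 0]) cube([148, 2194, 2470]);
  translate([2582, 148, 0]) cube([148, 2194, 2470]);
}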